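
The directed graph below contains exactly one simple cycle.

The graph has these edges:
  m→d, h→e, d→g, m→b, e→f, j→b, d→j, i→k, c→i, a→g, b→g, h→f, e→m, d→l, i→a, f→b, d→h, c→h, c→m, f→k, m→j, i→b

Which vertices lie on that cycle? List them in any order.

DFS with gray/black marking from h:
h gray
  e gray
    m gray
      j gray
        b gray
          g gray
          g black
        b black
      j black
      d gray
        d→h: h is gray → back edge
Back edge closes the cycle h → e → m → d → h; its vertices are {d, e, h, m}.

d, e, h, m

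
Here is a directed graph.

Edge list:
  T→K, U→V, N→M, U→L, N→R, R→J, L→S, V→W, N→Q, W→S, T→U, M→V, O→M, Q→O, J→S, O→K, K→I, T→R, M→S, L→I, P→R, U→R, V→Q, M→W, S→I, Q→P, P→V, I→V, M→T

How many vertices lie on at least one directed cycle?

A vertex is on a directed cycle iff it belongs to a strongly connected component of size ≥ 2 (or has a self-loop).
The vertices on cycles are {I, J, K, L, M, O, P, Q, R, S, T, U, V, W} — 14 in total.

14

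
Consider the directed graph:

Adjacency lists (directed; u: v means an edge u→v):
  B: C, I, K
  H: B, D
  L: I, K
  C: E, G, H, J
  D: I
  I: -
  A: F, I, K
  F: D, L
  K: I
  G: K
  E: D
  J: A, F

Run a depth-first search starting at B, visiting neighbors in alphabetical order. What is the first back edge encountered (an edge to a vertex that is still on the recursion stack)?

H→B

DFS from B (visiting neighbors in alphabetical order); mark gray on enter, black on exit:
B gray
  C gray
    E gray
      D gray
        I gray
        I black
      D black
    E black
    G gray
      K gray
        K→I: I black — skip
      K black
    G black
    H gray
      H→B: B is gray → back edge
First back edge: H → B.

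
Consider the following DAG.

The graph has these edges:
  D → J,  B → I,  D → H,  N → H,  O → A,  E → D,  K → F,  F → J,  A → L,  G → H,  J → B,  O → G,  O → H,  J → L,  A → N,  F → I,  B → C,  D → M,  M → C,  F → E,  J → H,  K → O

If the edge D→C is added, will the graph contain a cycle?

No

Adding D→C creates a cycle iff C can already reach D.
Explore from C: no path reaches D. The graph stays acyclic.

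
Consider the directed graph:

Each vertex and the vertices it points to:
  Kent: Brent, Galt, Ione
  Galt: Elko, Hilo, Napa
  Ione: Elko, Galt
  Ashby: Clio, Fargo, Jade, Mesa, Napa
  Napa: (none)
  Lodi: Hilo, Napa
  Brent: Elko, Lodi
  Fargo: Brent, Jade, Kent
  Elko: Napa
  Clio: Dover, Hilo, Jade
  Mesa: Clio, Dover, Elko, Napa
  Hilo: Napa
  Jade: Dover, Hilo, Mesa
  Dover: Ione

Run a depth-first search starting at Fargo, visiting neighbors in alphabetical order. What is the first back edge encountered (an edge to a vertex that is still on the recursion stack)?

DFS from Fargo (visiting neighbors in alphabetical order); mark gray on enter, black on exit:
Fargo gray
  Brent gray
    Elko gray
      Napa gray
      Napa black
    Elko black
    Lodi gray
      Hilo gray
        Hilo→Napa: Napa black — skip
      Hilo black
      Lodi→Napa: Napa black — skip
    Lodi black
  Brent black
  Jade gray
    Dover gray
      Ione gray
        Ione→Elko: Elko black — skip
        Galt gray
          Galt→Elko: Elko black — skip
          Galt→Hilo: Hilo black — skip
          Galt→Napa: Napa black — skip
        Galt black
      Ione black
    Dover black
    Jade→Hilo: Hilo black — skip
    Mesa gray
      Clio gray
        Clio→Dover: Dover black — skip
        Clio→Hilo: Hilo black — skip
        Clio→Jade: Jade is gray → back edge
First back edge: Clio → Jade.

Clio→Jade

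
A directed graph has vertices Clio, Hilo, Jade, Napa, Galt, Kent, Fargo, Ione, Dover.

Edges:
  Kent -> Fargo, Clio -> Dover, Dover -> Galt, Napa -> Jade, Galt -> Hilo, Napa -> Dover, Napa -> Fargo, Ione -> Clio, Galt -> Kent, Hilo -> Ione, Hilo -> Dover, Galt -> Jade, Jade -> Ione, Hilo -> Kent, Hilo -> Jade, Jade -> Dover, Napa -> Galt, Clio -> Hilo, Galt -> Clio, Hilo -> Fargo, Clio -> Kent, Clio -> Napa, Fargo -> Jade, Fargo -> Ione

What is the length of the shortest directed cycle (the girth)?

3

For each vertex v, BFS finds the shortest path from v back to v.
The shortest such closed walk is Galt → Clio → Dover → Galt, length 3.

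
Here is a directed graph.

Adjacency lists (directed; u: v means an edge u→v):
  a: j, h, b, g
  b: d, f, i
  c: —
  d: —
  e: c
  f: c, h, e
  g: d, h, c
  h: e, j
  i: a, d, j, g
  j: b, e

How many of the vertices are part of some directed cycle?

A vertex is on a directed cycle iff it belongs to a strongly connected component of size ≥ 2 (or has a self-loop).
The vertices on cycles are {a, b, f, g, h, i, j} — 7 in total.

7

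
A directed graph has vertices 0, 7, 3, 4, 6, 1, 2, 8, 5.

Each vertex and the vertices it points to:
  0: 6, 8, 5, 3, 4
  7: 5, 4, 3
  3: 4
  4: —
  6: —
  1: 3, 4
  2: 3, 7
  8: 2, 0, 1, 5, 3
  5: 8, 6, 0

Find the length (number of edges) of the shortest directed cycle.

2

For each vertex v, BFS finds the shortest path from v back to v.
The shortest such closed walk is 8 → 0 → 8, length 2.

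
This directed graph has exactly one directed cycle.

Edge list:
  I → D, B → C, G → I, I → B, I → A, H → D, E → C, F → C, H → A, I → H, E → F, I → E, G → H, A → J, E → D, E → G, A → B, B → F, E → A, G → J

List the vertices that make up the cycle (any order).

E, G, I

DFS with gray/black marking from G:
G gray
  I gray
    B gray
      C gray
      C black
      F gray
        F→C: C black — skip
      F black
    B black
    E gray
      E→C: C black — skip
      D gray
      D black
      A gray
        A→B: B black — skip
        J gray
        J black
      A black
      E→G: G is gray → back edge
Back edge closes the cycle G → I → E → G; its vertices are {E, G, I}.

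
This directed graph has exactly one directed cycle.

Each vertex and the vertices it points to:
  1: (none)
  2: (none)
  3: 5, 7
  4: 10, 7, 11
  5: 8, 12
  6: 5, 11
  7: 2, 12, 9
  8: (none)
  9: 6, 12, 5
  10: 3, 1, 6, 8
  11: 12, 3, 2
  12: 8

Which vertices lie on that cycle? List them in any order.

3, 6, 7, 9, 11

DFS with gray/black marking from 11:
11 gray
  12 gray
    8 gray
    8 black
  12 black
  3 gray
    5 gray
      5→8: 8 black — skip
      5→12: 12 black — skip
    5 black
    7 gray
      2 gray
      2 black
      7→12: 12 black — skip
      9 gray
        6 gray
          6→5: 5 black — skip
          6→11: 11 is gray → back edge
Back edge closes the cycle 11 → 3 → 7 → 9 → 6 → 11; its vertices are {3, 6, 7, 9, 11}.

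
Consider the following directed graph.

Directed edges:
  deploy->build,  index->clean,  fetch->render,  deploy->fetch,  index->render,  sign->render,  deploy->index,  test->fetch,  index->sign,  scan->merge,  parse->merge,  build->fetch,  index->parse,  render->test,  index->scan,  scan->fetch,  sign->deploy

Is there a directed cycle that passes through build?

build lies on a cycle iff there is a path from build back to itself.
Exploring from build, it never reaches itself; equivalently, its strongly connected component is a singleton.

No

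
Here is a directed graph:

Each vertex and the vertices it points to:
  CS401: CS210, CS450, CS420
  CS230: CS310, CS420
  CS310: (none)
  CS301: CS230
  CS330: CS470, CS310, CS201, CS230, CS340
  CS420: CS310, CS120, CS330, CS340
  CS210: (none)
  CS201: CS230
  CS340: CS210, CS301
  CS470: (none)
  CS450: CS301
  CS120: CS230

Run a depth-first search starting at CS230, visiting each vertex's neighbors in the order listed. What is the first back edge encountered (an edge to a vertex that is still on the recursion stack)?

DFS from CS230 (visiting each vertex's neighbors in the order listed); mark gray on enter, black on exit:
CS230 gray
  CS310 gray
  CS310 black
  CS420 gray
    CS420→CS310: CS310 black — skip
    CS120 gray
      CS120→CS230: CS230 is gray → back edge
First back edge: CS120 → CS230.

CS120->CS230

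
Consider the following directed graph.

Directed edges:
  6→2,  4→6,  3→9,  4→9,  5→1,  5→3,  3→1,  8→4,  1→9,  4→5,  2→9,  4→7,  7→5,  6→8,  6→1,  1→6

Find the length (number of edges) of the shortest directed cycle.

2

For each vertex v, BFS finds the shortest path from v back to v.
The shortest such closed walk is 6 → 1 → 6, length 2.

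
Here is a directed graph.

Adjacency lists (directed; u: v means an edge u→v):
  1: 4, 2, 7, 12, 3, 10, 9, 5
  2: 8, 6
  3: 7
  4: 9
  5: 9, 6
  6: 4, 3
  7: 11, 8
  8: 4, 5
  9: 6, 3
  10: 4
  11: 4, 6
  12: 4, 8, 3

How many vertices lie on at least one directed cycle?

8

A vertex is on a directed cycle iff it belongs to a strongly connected component of size ≥ 2 (or has a self-loop).
The vertices on cycles are {3, 4, 5, 6, 7, 8, 9, 11} — 8 in total.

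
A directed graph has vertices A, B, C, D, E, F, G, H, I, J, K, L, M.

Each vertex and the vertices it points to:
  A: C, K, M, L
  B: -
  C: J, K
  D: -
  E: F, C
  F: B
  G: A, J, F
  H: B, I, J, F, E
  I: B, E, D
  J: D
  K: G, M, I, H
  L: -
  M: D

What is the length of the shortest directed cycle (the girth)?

3

For each vertex v, BFS finds the shortest path from v back to v.
The shortest such closed walk is G → A → K → G, length 3.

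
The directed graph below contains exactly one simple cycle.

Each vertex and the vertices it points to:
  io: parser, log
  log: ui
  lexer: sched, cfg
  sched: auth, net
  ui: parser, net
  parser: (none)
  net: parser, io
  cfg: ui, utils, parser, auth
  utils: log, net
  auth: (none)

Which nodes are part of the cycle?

DFS with gray/black marking from ui:
ui gray
  parser gray
  parser black
  net gray
    net→parser: parser black — skip
    io gray
      io→parser: parser black — skip
      log gray
        log→ui: ui is gray → back edge
Back edge closes the cycle ui → net → io → log → ui; its vertices are {io, ui, log, net}.

io, ui, log, net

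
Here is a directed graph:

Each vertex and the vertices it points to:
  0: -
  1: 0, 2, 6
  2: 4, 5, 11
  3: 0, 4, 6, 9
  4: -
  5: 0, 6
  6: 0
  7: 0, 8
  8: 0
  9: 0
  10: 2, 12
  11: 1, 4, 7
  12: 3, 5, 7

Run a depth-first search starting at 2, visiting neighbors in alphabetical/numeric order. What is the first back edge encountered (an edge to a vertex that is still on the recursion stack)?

1->2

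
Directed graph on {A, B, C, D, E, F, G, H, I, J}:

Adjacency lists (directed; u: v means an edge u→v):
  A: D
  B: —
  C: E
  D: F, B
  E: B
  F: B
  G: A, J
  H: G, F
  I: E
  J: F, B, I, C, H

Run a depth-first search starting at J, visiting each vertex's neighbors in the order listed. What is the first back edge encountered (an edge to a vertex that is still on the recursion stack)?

DFS from J (visiting each vertex's neighbors in the order listed); mark gray on enter, black on exit:
J gray
  F gray
    B gray
    B black
  F black
  J→B: B black — skip
  I gray
    E gray
      E→B: B black — skip
    E black
  I black
  C gray
    C→E: E black — skip
  C black
  H gray
    G gray
      A gray
        D gray
          D→F: F black — skip
          D→B: B black — skip
        D black
      A black
      G→J: J is gray → back edge
First back edge: G → J.

G→J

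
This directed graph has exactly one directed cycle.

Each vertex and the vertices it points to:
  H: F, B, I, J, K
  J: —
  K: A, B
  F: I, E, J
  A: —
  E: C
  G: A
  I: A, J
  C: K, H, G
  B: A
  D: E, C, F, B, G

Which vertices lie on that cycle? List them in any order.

C, E, F, H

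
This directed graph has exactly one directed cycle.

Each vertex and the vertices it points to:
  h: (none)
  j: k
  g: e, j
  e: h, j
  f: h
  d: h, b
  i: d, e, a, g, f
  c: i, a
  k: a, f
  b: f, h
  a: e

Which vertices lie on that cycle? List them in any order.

DFS with gray/black marking from a:
a gray
  e gray
    h gray
    h black
    j gray
      k gray
        k→a: a is gray → back edge
Back edge closes the cycle a → e → j → k → a; its vertices are {a, e, j, k}.

a, e, j, k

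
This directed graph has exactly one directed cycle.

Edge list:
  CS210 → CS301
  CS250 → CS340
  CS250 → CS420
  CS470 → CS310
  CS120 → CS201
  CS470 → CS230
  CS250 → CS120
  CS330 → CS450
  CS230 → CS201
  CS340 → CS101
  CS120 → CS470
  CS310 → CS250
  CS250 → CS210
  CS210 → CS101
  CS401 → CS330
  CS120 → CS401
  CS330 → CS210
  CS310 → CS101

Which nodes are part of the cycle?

DFS with gray/black marking from CS250:
CS250 gray
  CS210 gray
    CS301 gray
    CS301 black
    CS101 gray
    CS101 black
  CS210 black
  CS420 gray
  CS420 black
  CS120 gray
    CS470 gray
      CS230 gray
        CS201 gray
        CS201 black
      CS230 black
      CS310 gray
        CS310→CS250: CS250 is gray → back edge
Back edge closes the cycle CS250 → CS120 → CS470 → CS310 → CS250; its vertices are {CS120, CS250, CS310, CS470}.

CS120, CS250, CS310, CS470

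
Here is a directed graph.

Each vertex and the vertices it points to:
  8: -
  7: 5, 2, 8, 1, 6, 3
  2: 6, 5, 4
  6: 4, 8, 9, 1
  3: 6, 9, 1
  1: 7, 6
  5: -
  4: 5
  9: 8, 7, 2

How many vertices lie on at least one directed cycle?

6

A vertex is on a directed cycle iff it belongs to a strongly connected component of size ≥ 2 (or has a self-loop).
The vertices on cycles are {1, 2, 3, 6, 7, 9} — 6 in total.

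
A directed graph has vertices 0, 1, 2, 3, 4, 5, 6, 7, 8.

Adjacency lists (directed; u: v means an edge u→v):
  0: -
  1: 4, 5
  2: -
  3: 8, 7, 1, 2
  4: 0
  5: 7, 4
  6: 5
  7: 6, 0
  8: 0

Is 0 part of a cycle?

No

0 lies on a cycle iff there is a path from 0 back to itself.
Exploring from 0, it never reaches itself; equivalently, its strongly connected component is a singleton.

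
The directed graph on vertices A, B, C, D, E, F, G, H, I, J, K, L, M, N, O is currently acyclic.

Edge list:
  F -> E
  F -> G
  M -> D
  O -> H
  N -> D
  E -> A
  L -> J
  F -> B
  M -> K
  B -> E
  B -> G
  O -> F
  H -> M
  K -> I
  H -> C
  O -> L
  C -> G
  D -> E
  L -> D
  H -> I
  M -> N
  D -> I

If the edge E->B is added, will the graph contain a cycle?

Yes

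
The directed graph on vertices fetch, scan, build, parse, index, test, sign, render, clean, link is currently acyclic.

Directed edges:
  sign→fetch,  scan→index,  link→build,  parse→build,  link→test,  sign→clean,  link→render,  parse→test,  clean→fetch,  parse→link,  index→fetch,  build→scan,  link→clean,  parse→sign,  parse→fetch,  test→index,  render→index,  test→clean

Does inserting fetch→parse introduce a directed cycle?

Yes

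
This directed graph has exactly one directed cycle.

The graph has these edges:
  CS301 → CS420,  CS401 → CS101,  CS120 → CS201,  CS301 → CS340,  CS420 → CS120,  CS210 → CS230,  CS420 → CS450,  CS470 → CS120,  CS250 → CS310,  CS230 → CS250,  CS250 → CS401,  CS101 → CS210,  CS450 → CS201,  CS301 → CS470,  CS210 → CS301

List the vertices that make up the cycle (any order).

DFS with gray/black marking from CS210:
CS210 gray
  CS230 gray
    CS250 gray
      CS310 gray
      CS310 black
      CS401 gray
        CS101 gray
          CS101→CS210: CS210 is gray → back edge
Back edge closes the cycle CS210 → CS230 → CS250 → CS401 → CS101 → CS210; its vertices are {CS101, CS210, CS230, CS250, CS401}.

CS101, CS210, CS230, CS250, CS401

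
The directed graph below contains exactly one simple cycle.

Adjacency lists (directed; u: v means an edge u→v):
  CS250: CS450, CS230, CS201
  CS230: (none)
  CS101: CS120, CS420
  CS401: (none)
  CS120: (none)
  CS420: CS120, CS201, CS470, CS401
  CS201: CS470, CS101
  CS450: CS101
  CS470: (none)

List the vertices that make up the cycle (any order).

CS101, CS201, CS420

DFS with gray/black marking from CS201:
CS201 gray
  CS470 gray
  CS470 black
  CS101 gray
    CS120 gray
    CS120 black
    CS420 gray
      CS420→CS120: CS120 black — skip
      CS420→CS201: CS201 is gray → back edge
Back edge closes the cycle CS201 → CS101 → CS420 → CS201; its vertices are {CS101, CS201, CS420}.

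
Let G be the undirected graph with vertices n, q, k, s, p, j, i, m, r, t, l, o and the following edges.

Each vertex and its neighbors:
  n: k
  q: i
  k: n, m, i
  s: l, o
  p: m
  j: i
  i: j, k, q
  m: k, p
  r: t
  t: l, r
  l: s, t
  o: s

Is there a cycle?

No

DFS, tracking each vertex's parent; an edge to a visited non-parent vertex closes a cycle.
Start from i:
visit i (parent –)
  visit j (parent i)
    j–i: parent, skip
  visit k (parent i)
    visit n (parent k)
      n–k: parent, skip
    visit m (parent k)
      m–k: parent, skip
      visit p (parent m)
        p–m: parent, skip
    k–i: parent, skip
  visit q (parent i)
    q–i: parent, skip
visit s (parent –)
  visit l (parent s)
    l–s: parent, skip
    visit t (parent l)
      t–l: parent, skip
      visit r (parent t)
        r–t: parent, skip
  visit o (parent s)
    o–s: parent, skip
No non-parent visited neighbor found — the graph is a forest.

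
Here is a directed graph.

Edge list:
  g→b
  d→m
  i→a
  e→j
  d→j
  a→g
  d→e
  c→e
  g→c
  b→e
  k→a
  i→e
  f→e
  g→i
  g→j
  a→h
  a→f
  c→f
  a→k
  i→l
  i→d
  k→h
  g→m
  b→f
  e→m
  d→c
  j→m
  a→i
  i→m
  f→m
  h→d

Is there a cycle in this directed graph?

DFS with white/gray/black marking, starting from m:
m gray
m black
a gray
  h gray
    d gray
      c gray
        f gray
          e gray
            j gray
              j→m: m black — skip
            j black
            e→m: m black — skip
          e black
          f→m: m black — skip
        f black
        c→e: e black — skip
      c black
      d→m: m black — skip
      d→e: e black — skip
      d→j: j black — skip
    d black
  h black
  a→f: f black — skip
  g gray
    b gray
      b→e: e black — skip
      b→f: f black — skip
    b black
    g→c: c black — skip
    i gray
      i→a: a is gray → back edge
Back edge found, so a cycle exists: a → g → i → a.

Yes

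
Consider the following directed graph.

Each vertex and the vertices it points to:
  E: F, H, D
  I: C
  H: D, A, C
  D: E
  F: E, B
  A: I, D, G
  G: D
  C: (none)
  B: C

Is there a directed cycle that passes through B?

No

B lies on a cycle iff there is a path from B back to itself.
Exploring from B, it never reaches itself; equivalently, its strongly connected component is a singleton.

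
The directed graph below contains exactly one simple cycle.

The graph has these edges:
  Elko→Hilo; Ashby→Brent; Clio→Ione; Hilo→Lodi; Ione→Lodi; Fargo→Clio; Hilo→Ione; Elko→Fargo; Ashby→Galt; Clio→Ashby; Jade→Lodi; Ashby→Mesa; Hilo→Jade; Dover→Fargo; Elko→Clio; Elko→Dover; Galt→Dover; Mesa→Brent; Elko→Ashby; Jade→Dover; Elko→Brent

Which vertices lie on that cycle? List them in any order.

Clio, Galt, Ashby, Dover, Fargo

DFS with gray/black marking from Fargo:
Fargo gray
  Clio gray
    Ashby gray
      Brent gray
      Brent black
      Mesa gray
        Mesa→Brent: Brent black — skip
      Mesa black
      Galt gray
        Dover gray
          Dover→Fargo: Fargo is gray → back edge
Back edge closes the cycle Fargo → Clio → Ashby → Galt → Dover → Fargo; its vertices are {Clio, Galt, Ashby, Dover, Fargo}.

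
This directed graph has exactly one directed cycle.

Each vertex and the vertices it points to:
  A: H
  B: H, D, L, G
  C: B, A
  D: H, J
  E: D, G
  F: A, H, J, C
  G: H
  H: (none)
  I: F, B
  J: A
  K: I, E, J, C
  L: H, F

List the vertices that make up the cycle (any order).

DFS with gray/black marking from F:
F gray
  A gray
    H gray
    H black
  A black
  F→H: H black — skip
  J gray
    J→A: A black — skip
  J black
  C gray
    B gray
      B→H: H black — skip
      D gray
        D→H: H black — skip
        D→J: J black — skip
      D black
      L gray
        L→H: H black — skip
        L→F: F is gray → back edge
Back edge closes the cycle F → C → B → L → F; its vertices are {B, C, F, L}.

B, C, F, L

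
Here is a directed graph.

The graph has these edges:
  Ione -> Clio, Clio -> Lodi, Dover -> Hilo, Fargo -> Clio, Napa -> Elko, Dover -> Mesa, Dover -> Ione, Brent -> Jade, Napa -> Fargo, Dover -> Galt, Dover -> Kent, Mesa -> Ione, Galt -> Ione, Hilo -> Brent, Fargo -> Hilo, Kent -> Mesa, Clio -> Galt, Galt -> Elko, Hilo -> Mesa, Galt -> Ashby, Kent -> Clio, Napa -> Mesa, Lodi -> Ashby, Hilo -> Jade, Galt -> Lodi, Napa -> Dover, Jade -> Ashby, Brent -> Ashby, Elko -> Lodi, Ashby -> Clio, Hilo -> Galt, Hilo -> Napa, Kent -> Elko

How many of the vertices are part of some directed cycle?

A vertex is on a directed cycle iff it belongs to a strongly connected component of size ≥ 2 (or has a self-loop).
The vertices on cycles are {Clio, Elko, Galt, Hilo, Ione, Lodi, Napa, Ashby, Dover, Fargo} — 10 in total.

10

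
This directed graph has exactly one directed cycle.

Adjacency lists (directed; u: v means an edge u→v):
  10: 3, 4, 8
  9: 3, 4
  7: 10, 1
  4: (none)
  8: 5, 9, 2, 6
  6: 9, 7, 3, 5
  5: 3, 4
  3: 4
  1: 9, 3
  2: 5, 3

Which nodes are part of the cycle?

DFS with gray/black marking from 10:
10 gray
  3 gray
    4 gray
    4 black
  3 black
  10→4: 4 black — skip
  8 gray
    5 gray
      5→3: 3 black — skip
      5→4: 4 black — skip
    5 black
    9 gray
      9→3: 3 black — skip
      9→4: 4 black — skip
    9 black
    2 gray
      2→5: 5 black — skip
      2→3: 3 black — skip
    2 black
    6 gray
      6→9: 9 black — skip
      7 gray
        7→10: 10 is gray → back edge
Back edge closes the cycle 10 → 8 → 6 → 7 → 10; its vertices are {6, 7, 8, 10}.

6, 7, 8, 10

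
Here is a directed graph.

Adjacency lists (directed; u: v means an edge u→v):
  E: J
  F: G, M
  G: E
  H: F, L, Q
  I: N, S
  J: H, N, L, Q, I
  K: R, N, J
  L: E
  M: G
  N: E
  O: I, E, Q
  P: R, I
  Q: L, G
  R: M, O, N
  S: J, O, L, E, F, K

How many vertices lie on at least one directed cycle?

A vertex is on a directed cycle iff it belongs to a strongly connected component of size ≥ 2 (or has a self-loop).
The vertices on cycles are {E, F, G, H, I, J, K, L, M, N, O, Q, R, S} — 14 in total.

14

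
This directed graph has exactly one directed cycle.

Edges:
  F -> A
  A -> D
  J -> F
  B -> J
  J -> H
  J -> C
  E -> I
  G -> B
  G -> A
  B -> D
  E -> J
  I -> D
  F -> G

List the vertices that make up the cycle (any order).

B, F, G, J

DFS with gray/black marking from J:
J gray
  H gray
  H black
  C gray
  C black
  F gray
    A gray
      D gray
      D black
    A black
    G gray
      B gray
        B→J: J is gray → back edge
Back edge closes the cycle J → F → G → B → J; its vertices are {B, F, G, J}.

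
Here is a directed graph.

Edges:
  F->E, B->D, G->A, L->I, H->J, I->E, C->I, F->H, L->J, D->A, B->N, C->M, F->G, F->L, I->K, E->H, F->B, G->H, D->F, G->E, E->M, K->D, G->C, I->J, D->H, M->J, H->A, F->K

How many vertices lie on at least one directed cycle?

A vertex is on a directed cycle iff it belongs to a strongly connected component of size ≥ 2 (or has a self-loop).
The vertices on cycles are {B, C, D, F, G, I, K, L} — 8 in total.

8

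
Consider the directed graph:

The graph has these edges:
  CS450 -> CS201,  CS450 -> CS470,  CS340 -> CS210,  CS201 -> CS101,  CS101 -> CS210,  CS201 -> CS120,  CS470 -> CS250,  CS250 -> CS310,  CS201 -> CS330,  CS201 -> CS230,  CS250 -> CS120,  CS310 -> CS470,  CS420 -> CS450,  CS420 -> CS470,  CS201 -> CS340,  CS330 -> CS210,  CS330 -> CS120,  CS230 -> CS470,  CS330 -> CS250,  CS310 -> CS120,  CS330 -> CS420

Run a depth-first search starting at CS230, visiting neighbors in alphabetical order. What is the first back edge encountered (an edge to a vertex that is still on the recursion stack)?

DFS from CS230 (visiting neighbors in alphabetical order); mark gray on enter, black on exit:
CS230 gray
  CS470 gray
    CS250 gray
      CS120 gray
      CS120 black
      CS310 gray
        CS310→CS120: CS120 black — skip
        CS310→CS470: CS470 is gray → back edge
First back edge: CS310 → CS470.

CS310->CS470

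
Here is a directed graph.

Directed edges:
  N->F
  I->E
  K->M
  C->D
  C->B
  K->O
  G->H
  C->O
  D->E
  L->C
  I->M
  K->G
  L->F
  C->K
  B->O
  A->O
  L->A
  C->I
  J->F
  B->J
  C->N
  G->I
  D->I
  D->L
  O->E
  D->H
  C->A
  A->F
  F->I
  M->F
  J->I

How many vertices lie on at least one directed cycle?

6

A vertex is on a directed cycle iff it belongs to a strongly connected component of size ≥ 2 (or has a self-loop).
The vertices on cycles are {C, D, F, I, L, M} — 6 in total.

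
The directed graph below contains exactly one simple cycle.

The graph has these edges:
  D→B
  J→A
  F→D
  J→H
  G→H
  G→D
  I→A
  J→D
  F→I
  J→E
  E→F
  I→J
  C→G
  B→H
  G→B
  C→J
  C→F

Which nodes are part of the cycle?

E, F, I, J

DFS with gray/black marking from F:
F gray
  D gray
    B gray
      H gray
      H black
    B black
  D black
  I gray
    A gray
    A black
    J gray
      J→H: H black — skip
      E gray
        E→F: F is gray → back edge
Back edge closes the cycle F → I → J → E → F; its vertices are {E, F, I, J}.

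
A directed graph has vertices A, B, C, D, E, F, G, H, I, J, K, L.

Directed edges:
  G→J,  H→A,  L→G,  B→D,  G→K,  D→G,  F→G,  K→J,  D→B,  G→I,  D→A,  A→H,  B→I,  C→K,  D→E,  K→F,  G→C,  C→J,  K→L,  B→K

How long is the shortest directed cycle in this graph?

For each vertex v, BFS finds the shortest path from v back to v.
The shortest such closed walk is D → B → D, length 2.

2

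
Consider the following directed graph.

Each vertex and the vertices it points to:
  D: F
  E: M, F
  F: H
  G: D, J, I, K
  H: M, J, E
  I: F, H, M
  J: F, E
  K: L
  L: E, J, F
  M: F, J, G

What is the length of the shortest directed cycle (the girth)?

3

For each vertex v, BFS finds the shortest path from v back to v.
The shortest such closed walk is G → I → M → G, length 3.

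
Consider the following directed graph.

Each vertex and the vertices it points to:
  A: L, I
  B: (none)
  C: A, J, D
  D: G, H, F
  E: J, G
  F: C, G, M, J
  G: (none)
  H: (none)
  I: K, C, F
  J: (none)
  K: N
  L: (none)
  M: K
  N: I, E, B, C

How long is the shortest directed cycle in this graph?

For each vertex v, BFS finds the shortest path from v back to v.
The shortest such closed walk is N → I → K → N, length 3.

3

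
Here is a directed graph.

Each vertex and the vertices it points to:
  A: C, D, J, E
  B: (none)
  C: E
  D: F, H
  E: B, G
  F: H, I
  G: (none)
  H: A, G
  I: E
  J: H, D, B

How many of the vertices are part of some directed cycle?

5

A vertex is on a directed cycle iff it belongs to a strongly connected component of size ≥ 2 (or has a self-loop).
The vertices on cycles are {A, D, F, H, J} — 5 in total.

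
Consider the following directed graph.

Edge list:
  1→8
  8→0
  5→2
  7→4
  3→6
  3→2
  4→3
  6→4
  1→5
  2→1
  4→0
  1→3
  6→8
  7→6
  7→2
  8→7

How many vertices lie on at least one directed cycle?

A vertex is on a directed cycle iff it belongs to a strongly connected component of size ≥ 2 (or has a self-loop).
The vertices on cycles are {1, 2, 3, 4, 5, 6, 7, 8} — 8 in total.

8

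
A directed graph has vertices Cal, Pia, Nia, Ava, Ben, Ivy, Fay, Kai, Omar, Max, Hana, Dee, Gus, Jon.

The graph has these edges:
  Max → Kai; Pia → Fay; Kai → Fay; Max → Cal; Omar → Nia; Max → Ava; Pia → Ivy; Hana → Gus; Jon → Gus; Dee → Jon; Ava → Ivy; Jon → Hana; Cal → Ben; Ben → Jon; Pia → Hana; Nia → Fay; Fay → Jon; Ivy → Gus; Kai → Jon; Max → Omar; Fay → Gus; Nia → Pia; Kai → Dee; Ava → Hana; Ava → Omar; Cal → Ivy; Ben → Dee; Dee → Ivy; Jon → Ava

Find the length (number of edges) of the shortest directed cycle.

5

For each vertex v, BFS finds the shortest path from v back to v.
The shortest such closed walk is Omar → Nia → Fay → Jon → Ava → Omar, length 5.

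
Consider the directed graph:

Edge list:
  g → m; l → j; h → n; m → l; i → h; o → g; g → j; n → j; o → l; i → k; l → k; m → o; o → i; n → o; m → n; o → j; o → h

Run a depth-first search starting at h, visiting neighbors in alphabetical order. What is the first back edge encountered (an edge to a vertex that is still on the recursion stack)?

m→n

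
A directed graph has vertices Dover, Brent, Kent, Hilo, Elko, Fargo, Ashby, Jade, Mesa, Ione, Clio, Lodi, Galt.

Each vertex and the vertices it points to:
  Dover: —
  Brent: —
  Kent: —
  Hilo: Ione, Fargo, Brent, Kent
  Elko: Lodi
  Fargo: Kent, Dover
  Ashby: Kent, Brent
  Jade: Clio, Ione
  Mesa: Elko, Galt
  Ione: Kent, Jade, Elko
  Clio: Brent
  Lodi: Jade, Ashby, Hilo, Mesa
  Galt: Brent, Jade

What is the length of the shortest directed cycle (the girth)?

For each vertex v, BFS finds the shortest path from v back to v.
The shortest such closed walk is Ione → Jade → Ione, length 2.

2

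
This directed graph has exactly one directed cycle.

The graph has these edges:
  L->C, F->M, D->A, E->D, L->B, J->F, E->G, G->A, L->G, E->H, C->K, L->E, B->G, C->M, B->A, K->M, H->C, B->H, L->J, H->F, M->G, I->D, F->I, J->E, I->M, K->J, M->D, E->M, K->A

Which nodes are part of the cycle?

C, E, H, J, K

DFS with gray/black marking from J:
J gray
  E gray
    D gray
      A gray
      A black
    D black
    M gray
      G gray
        G→A: A black — skip
      G black
      M→D: D black — skip
    M black
    E→G: G black — skip
    H gray
      C gray
        K gray
          K→J: J is gray → back edge
Back edge closes the cycle J → E → H → C → K → J; its vertices are {C, E, H, J, K}.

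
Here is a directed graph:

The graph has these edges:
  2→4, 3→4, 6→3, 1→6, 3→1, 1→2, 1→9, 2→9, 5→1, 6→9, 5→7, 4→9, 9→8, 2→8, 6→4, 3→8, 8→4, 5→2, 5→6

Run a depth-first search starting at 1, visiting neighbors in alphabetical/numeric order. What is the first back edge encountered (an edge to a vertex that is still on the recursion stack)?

8->4

DFS from 1 (visiting neighbors in alphabetical/numeric order); mark gray on enter, black on exit:
1 gray
  2 gray
    4 gray
      9 gray
        8 gray
          8→4: 4 is gray → back edge
First back edge: 8 → 4.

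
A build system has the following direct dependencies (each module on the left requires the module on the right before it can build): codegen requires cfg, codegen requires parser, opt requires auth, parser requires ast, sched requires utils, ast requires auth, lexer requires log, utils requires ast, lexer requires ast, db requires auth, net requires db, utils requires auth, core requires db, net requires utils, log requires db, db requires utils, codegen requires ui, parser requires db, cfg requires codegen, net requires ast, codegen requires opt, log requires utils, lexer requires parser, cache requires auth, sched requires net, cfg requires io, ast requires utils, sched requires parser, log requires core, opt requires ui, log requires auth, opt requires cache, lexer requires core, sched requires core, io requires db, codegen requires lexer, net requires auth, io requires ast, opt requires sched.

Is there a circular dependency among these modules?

DFS with white/gray/black marking, starting from core:
core gray
  db gray
    utils gray
      ast gray
        auth gray
        auth black
        ast→utils: utils is gray → back edge
Back edge found, so a cycle exists: utils → ast → utils.

Yes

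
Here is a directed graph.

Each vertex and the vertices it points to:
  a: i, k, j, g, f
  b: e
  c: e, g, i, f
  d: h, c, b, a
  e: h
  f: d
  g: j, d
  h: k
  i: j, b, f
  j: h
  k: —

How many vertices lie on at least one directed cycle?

6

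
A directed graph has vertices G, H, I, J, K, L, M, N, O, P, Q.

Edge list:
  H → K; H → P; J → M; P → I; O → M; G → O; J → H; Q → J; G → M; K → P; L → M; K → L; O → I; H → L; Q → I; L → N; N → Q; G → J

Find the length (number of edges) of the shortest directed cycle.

5

For each vertex v, BFS finds the shortest path from v back to v.
The shortest such closed walk is J → H → L → N → Q → J, length 5.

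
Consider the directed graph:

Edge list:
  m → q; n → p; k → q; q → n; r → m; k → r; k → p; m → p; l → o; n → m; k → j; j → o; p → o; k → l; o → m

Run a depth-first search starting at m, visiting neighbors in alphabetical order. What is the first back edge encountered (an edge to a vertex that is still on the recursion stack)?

o->m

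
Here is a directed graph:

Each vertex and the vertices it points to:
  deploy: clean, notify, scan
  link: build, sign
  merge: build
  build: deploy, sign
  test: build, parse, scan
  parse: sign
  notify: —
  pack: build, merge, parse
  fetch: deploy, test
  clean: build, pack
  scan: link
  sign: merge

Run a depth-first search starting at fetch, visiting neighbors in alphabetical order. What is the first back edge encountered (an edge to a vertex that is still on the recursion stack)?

DFS from fetch (visiting neighbors in alphabetical order); mark gray on enter, black on exit:
fetch gray
  deploy gray
    clean gray
      build gray
        build→deploy: deploy is gray → back edge
First back edge: build → deploy.

build→deploy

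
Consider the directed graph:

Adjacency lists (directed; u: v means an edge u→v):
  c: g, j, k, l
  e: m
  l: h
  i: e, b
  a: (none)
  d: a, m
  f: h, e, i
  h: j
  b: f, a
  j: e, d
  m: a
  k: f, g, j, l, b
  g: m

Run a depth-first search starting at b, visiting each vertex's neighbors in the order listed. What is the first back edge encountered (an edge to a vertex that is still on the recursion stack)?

DFS from b (visiting each vertex's neighbors in the order listed); mark gray on enter, black on exit:
b gray
  f gray
    h gray
      j gray
        e gray
          m gray
            a gray
            a black
          m black
        e black
        d gray
          d→a: a black — skip
          d→m: m black — skip
        d black
      j black
    h black
    f→e: e black — skip
    i gray
      i→e: e black — skip
      i→b: b is gray → back edge
First back edge: i → b.

i->b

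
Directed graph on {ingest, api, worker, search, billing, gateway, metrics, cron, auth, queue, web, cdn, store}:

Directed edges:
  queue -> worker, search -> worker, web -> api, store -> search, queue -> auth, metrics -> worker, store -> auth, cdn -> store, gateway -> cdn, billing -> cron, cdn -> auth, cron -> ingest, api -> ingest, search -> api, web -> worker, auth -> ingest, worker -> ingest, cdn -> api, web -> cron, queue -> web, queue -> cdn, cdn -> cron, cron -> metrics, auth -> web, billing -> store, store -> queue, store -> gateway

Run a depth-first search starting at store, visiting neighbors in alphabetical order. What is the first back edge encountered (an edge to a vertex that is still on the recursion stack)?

DFS from store (visiting neighbors in alphabetical order); mark gray on enter, black on exit:
store gray
  auth gray
    ingest gray
    ingest black
    web gray
      api gray
        api→ingest: ingest black — skip
      api black
      cron gray
        cron→ingest: ingest black — skip
        metrics gray
          worker gray
            worker→ingest: ingest black — skip
          worker black
        metrics black
      cron black
      web→worker: worker black — skip
    web black
  auth black
  gateway gray
    cdn gray
      cdn→api: api black — skip
      cdn→auth: auth black — skip
      cdn→cron: cron black — skip
      cdn→store: store is gray → back edge
First back edge: cdn → store.

cdn→store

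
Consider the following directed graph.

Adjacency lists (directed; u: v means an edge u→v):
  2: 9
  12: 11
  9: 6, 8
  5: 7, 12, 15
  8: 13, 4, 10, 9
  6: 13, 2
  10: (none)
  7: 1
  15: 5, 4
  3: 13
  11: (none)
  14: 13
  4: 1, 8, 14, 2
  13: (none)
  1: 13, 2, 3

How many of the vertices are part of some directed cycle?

A vertex is on a directed cycle iff it belongs to a strongly connected component of size ≥ 2 (or has a self-loop).
The vertices on cycles are {1, 2, 4, 5, 6, 8, 9, 15} — 8 in total.

8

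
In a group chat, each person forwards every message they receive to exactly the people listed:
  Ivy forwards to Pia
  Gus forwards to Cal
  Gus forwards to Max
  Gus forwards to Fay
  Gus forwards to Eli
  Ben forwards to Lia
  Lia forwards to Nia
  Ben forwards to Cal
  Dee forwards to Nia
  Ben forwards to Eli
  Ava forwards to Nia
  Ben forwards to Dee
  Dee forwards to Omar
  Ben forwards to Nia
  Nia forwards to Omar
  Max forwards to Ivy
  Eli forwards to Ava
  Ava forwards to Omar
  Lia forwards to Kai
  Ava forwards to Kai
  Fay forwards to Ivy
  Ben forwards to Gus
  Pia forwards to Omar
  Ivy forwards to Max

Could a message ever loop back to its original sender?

Yes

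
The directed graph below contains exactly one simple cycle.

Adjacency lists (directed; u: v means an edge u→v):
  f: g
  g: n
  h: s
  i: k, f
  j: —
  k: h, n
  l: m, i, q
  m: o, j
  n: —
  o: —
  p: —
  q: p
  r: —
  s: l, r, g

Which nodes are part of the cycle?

h, i, k, l, s

DFS with gray/black marking from s:
s gray
  l gray
    m gray
      o gray
      o black
      j gray
      j black
    m black
    i gray
      k gray
        h gray
          h→s: s is gray → back edge
Back edge closes the cycle s → l → i → k → h → s; its vertices are {h, i, k, l, s}.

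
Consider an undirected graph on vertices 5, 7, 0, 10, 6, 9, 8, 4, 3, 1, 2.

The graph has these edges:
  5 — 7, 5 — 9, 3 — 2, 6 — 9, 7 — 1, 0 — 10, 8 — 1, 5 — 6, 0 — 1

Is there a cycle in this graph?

DFS, tracking each vertex's parent; an edge to a visited non-parent vertex closes a cycle.
Start from 7:
visit 7 (parent –)
  visit 5 (parent 7)
    visit 9 (parent 5)
      9–5: parent, skip
      visit 6 (parent 9)
        6–5: 5 visited and ≠ parent → cycle
Cycle: 5 – 9 – 6 – 5.

Yes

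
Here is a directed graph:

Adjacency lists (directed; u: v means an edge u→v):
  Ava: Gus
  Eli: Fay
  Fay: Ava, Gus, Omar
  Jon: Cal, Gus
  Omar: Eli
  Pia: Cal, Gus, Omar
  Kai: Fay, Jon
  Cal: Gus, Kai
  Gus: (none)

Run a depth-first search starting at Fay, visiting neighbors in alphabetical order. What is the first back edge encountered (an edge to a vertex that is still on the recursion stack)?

DFS from Fay (visiting neighbors in alphabetical order); mark gray on enter, black on exit:
Fay gray
  Ava gray
    Gus gray
    Gus black
  Ava black
  Fay→Gus: Gus black — skip
  Omar gray
    Eli gray
      Eli→Fay: Fay is gray → back edge
First back edge: Eli → Fay.

Eli→Fay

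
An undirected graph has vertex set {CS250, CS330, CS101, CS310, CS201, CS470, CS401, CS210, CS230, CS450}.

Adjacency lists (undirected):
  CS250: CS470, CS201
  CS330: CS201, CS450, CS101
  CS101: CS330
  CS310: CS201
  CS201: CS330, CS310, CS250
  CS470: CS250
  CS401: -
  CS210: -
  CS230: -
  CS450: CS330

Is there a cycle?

DFS, tracking each vertex's parent; an edge to a visited non-parent vertex closes a cycle.
Start from CS450:
visit CS450 (parent –)
  visit CS330 (parent CS450)
    visit CS201 (parent CS330)
      CS201–CS330: parent, skip
      visit CS310 (parent CS201)
        CS310–CS201: parent, skip
      visit CS250 (parent CS201)
        visit CS470 (parent CS250)
          CS470–CS250: parent, skip
        CS250–CS201: parent, skip
    CS330–CS450: parent, skip
    visit CS101 (parent CS330)
      CS101–CS330: parent, skip
visit CS401 (parent –)
visit CS210 (parent –)
visit CS230 (parent –)
No non-parent visited neighbor found — the graph is a forest.

No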